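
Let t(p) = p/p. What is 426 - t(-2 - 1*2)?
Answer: 425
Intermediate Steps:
t(p) = 1
426 - t(-2 - 1*2) = 426 - 1*1 = 426 - 1 = 425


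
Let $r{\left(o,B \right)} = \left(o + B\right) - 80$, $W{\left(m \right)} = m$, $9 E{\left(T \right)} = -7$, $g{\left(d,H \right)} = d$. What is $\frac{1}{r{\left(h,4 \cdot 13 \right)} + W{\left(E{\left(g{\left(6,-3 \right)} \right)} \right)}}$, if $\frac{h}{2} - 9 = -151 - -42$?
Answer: $- \frac{9}{2059} \approx -0.0043711$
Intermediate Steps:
$E{\left(T \right)} = - \frac{7}{9}$ ($E{\left(T \right)} = \frac{1}{9} \left(-7\right) = - \frac{7}{9}$)
$h = -200$ ($h = 18 + 2 \left(-151 - -42\right) = 18 + 2 \left(-151 + 42\right) = 18 + 2 \left(-109\right) = 18 - 218 = -200$)
$r{\left(o,B \right)} = -80 + B + o$ ($r{\left(o,B \right)} = \left(B + o\right) - 80 = -80 + B + o$)
$\frac{1}{r{\left(h,4 \cdot 13 \right)} + W{\left(E{\left(g{\left(6,-3 \right)} \right)} \right)}} = \frac{1}{\left(-80 + 4 \cdot 13 - 200\right) - \frac{7}{9}} = \frac{1}{\left(-80 + 52 - 200\right) - \frac{7}{9}} = \frac{1}{-228 - \frac{7}{9}} = \frac{1}{- \frac{2059}{9}} = - \frac{9}{2059}$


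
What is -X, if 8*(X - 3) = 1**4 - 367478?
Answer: 367453/8 ≈ 45932.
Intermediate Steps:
X = -367453/8 (X = 3 + (1**4 - 367478)/8 = 3 + (1 - 367478)/8 = 3 + (1/8)*(-367477) = 3 - 367477/8 = -367453/8 ≈ -45932.)
-X = -1*(-367453/8) = 367453/8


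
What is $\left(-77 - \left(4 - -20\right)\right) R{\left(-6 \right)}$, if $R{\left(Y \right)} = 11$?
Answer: $-1111$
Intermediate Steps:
$\left(-77 - \left(4 - -20\right)\right) R{\left(-6 \right)} = \left(-77 - \left(4 - -20\right)\right) 11 = \left(-77 - 24\right) 11 = \left(-101\right) 11 = -1111$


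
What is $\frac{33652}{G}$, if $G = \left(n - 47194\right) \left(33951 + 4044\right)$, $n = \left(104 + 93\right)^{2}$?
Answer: $- \frac{33652}{318588075} \approx -0.00010563$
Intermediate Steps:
$n = 38809$ ($n = 197^{2} = 38809$)
$G = -318588075$ ($G = \left(38809 - 47194\right) \left(33951 + 4044\right) = \left(-8385\right) 37995 = -318588075$)
$\frac{33652}{G} = \frac{33652}{-318588075} = 33652 \left(- \frac{1}{318588075}\right) = - \frac{33652}{318588075}$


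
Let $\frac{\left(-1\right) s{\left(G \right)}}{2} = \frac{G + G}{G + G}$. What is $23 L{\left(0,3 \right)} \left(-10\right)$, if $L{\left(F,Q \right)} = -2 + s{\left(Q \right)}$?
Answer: $920$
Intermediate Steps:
$s{\left(G \right)} = -2$ ($s{\left(G \right)} = - 2 \frac{G + G}{G + G} = - 2 \frac{2 G}{2 G} = - 2 \cdot 2 G \frac{1}{2 G} = \left(-2\right) 1 = -2$)
$L{\left(F,Q \right)} = -4$ ($L{\left(F,Q \right)} = -2 - 2 = -4$)
$23 L{\left(0,3 \right)} \left(-10\right) = 23 \left(-4\right) \left(-10\right) = \left(-92\right) \left(-10\right) = 920$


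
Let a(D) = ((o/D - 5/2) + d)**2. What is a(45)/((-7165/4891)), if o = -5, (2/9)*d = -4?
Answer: -673202131/2321460 ≈ -289.99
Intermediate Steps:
d = -18 (d = (9/2)*(-4) = -18)
a(D) = (-41/2 - 5/D)**2 (a(D) = ((-5/D - 5/2) - 18)**2 = ((-5/2 - 5/D) - 18)**2 = (-41/2 - 5/D)**2)
a(45)/((-7165/4891)) = ((1/4)*(10 + 41*45)**2/45**2)/((-7165/4891)) = ((1/4)*(1/2025)*(10 + 1845)**2)/((-7165*1/4891)) = ((1/4)*(1/2025)*1855**2)/(-7165/4891) = ((1/4)*(1/2025)*3441025)*(-4891/7165) = (137641/324)*(-4891/7165) = -673202131/2321460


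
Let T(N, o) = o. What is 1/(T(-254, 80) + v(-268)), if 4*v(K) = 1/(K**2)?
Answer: 287296/22983681 ≈ 0.012500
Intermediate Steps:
v(K) = 1/(4*K**2) (v(K) = 1/(4*(K**2)) = 1/(4*K**2))
1/(T(-254, 80) + v(-268)) = 1/(80 + (1/4)/(-268)**2) = 1/(80 + (1/4)*(1/71824)) = 1/(80 + 1/287296) = 1/(22983681/287296) = 287296/22983681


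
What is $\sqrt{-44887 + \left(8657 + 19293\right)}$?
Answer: $i \sqrt{16937} \approx 130.14 i$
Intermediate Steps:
$\sqrt{-44887 + \left(8657 + 19293\right)} = \sqrt{-44887 + 27950} = \sqrt{-16937} = i \sqrt{16937}$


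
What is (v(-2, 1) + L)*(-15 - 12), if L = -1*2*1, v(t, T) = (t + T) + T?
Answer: 54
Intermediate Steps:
v(t, T) = t + 2*T (v(t, T) = (T + t) + T = t + 2*T)
L = -2 (L = -2*1 = -2)
(v(-2, 1) + L)*(-15 - 12) = ((-2 + 2*1) - 2)*(-15 - 12) = ((-2 + 2) - 2)*(-27) = (0 - 2)*(-27) = -2*(-27) = 54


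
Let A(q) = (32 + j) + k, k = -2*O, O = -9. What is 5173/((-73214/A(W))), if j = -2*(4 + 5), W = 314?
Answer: -82768/36607 ≈ -2.2610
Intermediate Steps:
j = -18 (j = -2*9 = -18)
k = 18 (k = -2*(-9) = 18)
A(q) = 32 (A(q) = (32 - 18) + 18 = 14 + 18 = 32)
5173/((-73214/A(W))) = 5173/((-73214/32)) = 5173/((-73214*1/32)) = 5173/(-36607/16) = 5173*(-16/36607) = -82768/36607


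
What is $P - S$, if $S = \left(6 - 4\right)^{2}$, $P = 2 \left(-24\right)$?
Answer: $-52$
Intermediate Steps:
$P = -48$
$S = 4$ ($S = 2^{2} = 4$)
$P - S = -48 - 4 = -52$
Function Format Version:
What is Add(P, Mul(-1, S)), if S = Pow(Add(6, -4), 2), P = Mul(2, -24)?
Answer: -52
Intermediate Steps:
P = -48
S = 4 (S = Pow(2, 2) = 4)
Add(P, Mul(-1, S)) = Add(-48, Mul(-1, 4)) = Add(-48, -4) = -52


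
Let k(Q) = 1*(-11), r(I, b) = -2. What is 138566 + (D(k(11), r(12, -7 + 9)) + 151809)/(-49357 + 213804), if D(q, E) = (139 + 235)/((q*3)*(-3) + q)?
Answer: 91147659261/657788 ≈ 1.3857e+5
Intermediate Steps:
k(Q) = -11
D(q, E) = -187/(4*q) (D(q, E) = 374/((3*q)*(-3) + q) = 374/(-9*q + q) = 374/((-8*q)) = 374*(-1/(8*q)) = -187/(4*q))
138566 + (D(k(11), r(12, -7 + 9)) + 151809)/(-49357 + 213804) = 138566 + (-187/4/(-11) + 151809)/(-49357 + 213804) = 138566 + (-187/4*(-1/11) + 151809)/164447 = 138566 + (17/4 + 151809)*(1/164447) = 138566 + (607253/4)*(1/164447) = 138566 + 607253/657788 = 91147659261/657788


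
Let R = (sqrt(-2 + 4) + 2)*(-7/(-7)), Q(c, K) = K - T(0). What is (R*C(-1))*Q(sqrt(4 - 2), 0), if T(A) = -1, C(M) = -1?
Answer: -2 - sqrt(2) ≈ -3.4142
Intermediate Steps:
Q(c, K) = 1 + K (Q(c, K) = K - 1*(-1) = K + 1 = 1 + K)
R = 2 + sqrt(2) (R = (sqrt(2) + 2)*(-7*(-1/7)) = (2 + sqrt(2))*1 = 2 + sqrt(2) ≈ 3.4142)
(R*C(-1))*Q(sqrt(4 - 2), 0) = ((2 + sqrt(2))*(-1))*(1 + 0) = (-2 - sqrt(2))*1 = -2 - sqrt(2)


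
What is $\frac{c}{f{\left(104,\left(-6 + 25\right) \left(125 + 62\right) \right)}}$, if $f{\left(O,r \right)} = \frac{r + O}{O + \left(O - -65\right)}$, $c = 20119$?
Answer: $\frac{1830829}{1219} \approx 1501.9$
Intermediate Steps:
$f{\left(O,r \right)} = \frac{O + r}{65 + 2 O}$ ($f{\left(O,r \right)} = \frac{O + r}{O + \left(O + 65\right)} = \frac{O + r}{O + \left(65 + O\right)} = \frac{O + r}{65 + 2 O}$)
$\frac{c}{f{\left(104,\left(-6 + 25\right) \left(125 + 62\right) \right)}} = \frac{20119}{\frac{1}{65 + 2 \cdot 104} \left(104 + \left(-6 + 25\right) \left(125 + 62\right)\right)} = \frac{20119}{\frac{1}{65 + 208} \left(104 + 19 \cdot 187\right)} = \frac{20119}{\frac{1}{273} \left(104 + 3553\right)} = \frac{20119}{\frac{1}{273} \cdot 3657} = \frac{20119}{\frac{1219}{91}} = 20119 \cdot \frac{91}{1219} = \frac{1830829}{1219}$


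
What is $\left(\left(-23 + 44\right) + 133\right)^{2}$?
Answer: $23716$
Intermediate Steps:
$\left(\left(-23 + 44\right) + 133\right)^{2} = \left(21 + 133\right)^{2} = 154^{2} = 23716$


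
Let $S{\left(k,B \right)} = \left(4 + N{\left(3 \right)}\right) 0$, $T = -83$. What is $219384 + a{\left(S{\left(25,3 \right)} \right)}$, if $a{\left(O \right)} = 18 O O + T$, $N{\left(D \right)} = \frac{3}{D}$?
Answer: $219301$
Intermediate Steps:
$S{\left(k,B \right)} = 0$ ($S{\left(k,B \right)} = \left(4 + \frac{3}{3}\right) 0 = \left(4 + 3 \cdot \frac{1}{3}\right) 0 = \left(4 + 1\right) 0 = 5 \cdot 0 = 0$)
$a{\left(O \right)} = -83 + 18 O^{2}$ ($a{\left(O \right)} = 18 O O - 83 = 18 O^{2} - 83 = -83 + 18 O^{2}$)
$219384 + a{\left(S{\left(25,3 \right)} \right)} = 219384 - \left(83 - 18 \cdot 0^{2}\right) = 219384 + \left(-83 + 18 \cdot 0\right) = 219384 + \left(-83 + 0\right) = 219384 - 83 = 219301$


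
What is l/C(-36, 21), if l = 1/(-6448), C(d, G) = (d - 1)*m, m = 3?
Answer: 1/715728 ≈ 1.3972e-6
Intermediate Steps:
C(d, G) = -3 + 3*d (C(d, G) = (d - 1)*3 = (-1 + d)*3 = -3 + 3*d)
l = -1/6448 ≈ -0.00015509
l/C(-36, 21) = -1/(6448*(-3 + 3*(-36))) = -1/(6448*(-3 - 108)) = -1/6448/(-111) = -1/6448*(-1/111) = 1/715728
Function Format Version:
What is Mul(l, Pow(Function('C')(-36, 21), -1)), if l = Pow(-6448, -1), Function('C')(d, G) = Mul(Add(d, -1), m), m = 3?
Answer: Rational(1, 715728) ≈ 1.3972e-6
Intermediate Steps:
Function('C')(d, G) = Add(-3, Mul(3, d)) (Function('C')(d, G) = Mul(Add(d, -1), 3) = Mul(Add(-1, d), 3) = Add(-3, Mul(3, d)))
l = Rational(-1, 6448) ≈ -0.00015509
Mul(l, Pow(Function('C')(-36, 21), -1)) = Mul(Rational(-1, 6448), Pow(Add(-3, Mul(3, -36)), -1)) = Mul(Rational(-1, 6448), Pow(Add(-3, -108), -1)) = Mul(Rational(-1, 6448), Pow(-111, -1)) = Mul(Rational(-1, 6448), Rational(-1, 111)) = Rational(1, 715728)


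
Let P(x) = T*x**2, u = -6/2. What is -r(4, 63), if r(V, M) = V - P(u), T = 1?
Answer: 5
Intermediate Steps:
u = -3 (u = -6*1/2 = -3)
P(x) = x**2 (P(x) = 1*x**2 = x**2)
r(V, M) = -9 + V (r(V, M) = V - 1*(-3)**2 = V - 1*9 = V - 9 = -9 + V)
-r(4, 63) = -(-9 + 4) = -1*(-5) = 5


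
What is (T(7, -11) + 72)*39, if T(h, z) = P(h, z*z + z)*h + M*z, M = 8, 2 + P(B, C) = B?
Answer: 741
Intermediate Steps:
P(B, C) = -2 + B
T(h, z) = 8*z + h*(-2 + h) (T(h, z) = (-2 + h)*h + 8*z = h*(-2 + h) + 8*z = 8*z + h*(-2 + h))
(T(7, -11) + 72)*39 = ((8*(-11) + 7*(-2 + 7)) + 72)*39 = ((-88 + 7*5) + 72)*39 = ((-88 + 35) + 72)*39 = (-53 + 72)*39 = 19*39 = 741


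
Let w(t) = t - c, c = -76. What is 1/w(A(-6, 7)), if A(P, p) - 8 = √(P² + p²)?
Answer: 84/6971 - √85/6971 ≈ 0.010727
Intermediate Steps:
A(P, p) = 8 + √(P² + p²)
w(t) = 76 + t (w(t) = t - 1*(-76) = t + 76 = 76 + t)
1/w(A(-6, 7)) = 1/(76 + (8 + √((-6)² + 7²))) = 1/(76 + (8 + √(36 + 49))) = 1/(76 + (8 + √85)) = 1/(84 + √85)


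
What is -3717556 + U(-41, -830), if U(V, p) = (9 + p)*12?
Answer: -3727408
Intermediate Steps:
U(V, p) = 108 + 12*p
-3717556 + U(-41, -830) = -3717556 + (108 + 12*(-830)) = -3717556 + (108 - 9960) = -3717556 - 9852 = -3727408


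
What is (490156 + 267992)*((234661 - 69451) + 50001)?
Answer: 163161789228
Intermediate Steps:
(490156 + 267992)*((234661 - 69451) + 50001) = 758148*(165210 + 50001) = 758148*215211 = 163161789228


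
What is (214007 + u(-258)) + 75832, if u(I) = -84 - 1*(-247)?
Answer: 290002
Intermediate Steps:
u(I) = 163 (u(I) = -84 + 247 = 163)
(214007 + u(-258)) + 75832 = (214007 + 163) + 75832 = 214170 + 75832 = 290002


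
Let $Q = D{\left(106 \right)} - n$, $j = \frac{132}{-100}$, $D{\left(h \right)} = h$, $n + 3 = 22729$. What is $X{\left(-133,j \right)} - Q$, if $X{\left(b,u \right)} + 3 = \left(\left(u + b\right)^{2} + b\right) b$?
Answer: $- \frac{1474538562}{625} \approx -2.3593 \cdot 10^{6}$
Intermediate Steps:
$n = 22726$ ($n = -3 + 22729 = 22726$)
$j = - \frac{33}{25}$ ($j = 132 \left(- \frac{1}{100}\right) = - \frac{33}{25} \approx -1.32$)
$Q = -22620$ ($Q = 106 - 22726 = -22620$)
$X{\left(b,u \right)} = -3 + b \left(b + \left(b + u\right)^{2}\right)$ ($X{\left(b,u \right)} = -3 + \left(\left(u + b\right)^{2} + b\right) b = -3 + \left(\left(b + u\right)^{2} + b\right) b = -3 + \left(b + \left(b + u\right)^{2}\right) b = -3 + b \left(b + \left(b + u\right)^{2}\right)$)
$X{\left(-133,j \right)} - Q = \left(-3 + \left(-133\right)^{2} - 133 \left(-133 - \frac{33}{25}\right)^{2}\right) - -22620 = \left(-3 + 17689 - 133 \left(- \frac{3358}{25}\right)^{2}\right) + 22620 = \left(-3 + 17689 - \frac{1499729812}{625}\right) + 22620 = - \frac{1488676062}{625} + 22620 = - \frac{1474538562}{625}$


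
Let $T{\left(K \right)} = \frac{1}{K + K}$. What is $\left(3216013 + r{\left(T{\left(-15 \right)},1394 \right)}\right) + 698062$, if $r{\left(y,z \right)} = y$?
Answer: $\frac{117422249}{30} \approx 3.9141 \cdot 10^{6}$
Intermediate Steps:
$T{\left(K \right)} = \frac{1}{2 K}$
$\left(3216013 + r{\left(T{\left(-15 \right)},1394 \right)}\right) + 698062 = \left(3216013 + \frac{1}{2 \left(-15\right)}\right) + 698062 = \left(3216013 + \frac{1}{2} \left(- \frac{1}{15}\right)\right) + 698062 = \left(3216013 - \frac{1}{30}\right) + 698062 = \frac{96480389}{30} + 698062 = \frac{117422249}{30}$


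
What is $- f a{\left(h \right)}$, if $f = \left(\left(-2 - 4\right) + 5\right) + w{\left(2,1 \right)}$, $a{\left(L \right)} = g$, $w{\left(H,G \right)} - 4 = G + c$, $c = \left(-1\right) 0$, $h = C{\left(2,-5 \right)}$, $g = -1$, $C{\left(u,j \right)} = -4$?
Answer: $4$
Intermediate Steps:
$h = -4$
$c = 0$
$w{\left(H,G \right)} = 4 + G$ ($w{\left(H,G \right)} = 4 + \left(G + 0\right) = 4 + G$)
$a{\left(L \right)} = -1$
$f = 4$ ($f = \left(\left(-2 - 4\right) + 5\right) + \left(4 + 1\right) = \left(-6 + 5\right) + 5 = -1 + 5 = 4$)
$- f a{\left(h \right)} = \left(-1\right) 4 \left(-1\right) = \left(-4\right) \left(-1\right) = 4$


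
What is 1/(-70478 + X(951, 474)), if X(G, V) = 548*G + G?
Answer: 1/451621 ≈ 2.2142e-6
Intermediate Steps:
X(G, V) = 549*G
1/(-70478 + X(951, 474)) = 1/(-70478 + 549*951) = 1/(-70478 + 522099) = 1/451621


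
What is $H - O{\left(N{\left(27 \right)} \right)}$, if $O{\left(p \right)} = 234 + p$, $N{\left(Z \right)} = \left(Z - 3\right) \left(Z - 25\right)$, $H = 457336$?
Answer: $457054$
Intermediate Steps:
$N{\left(Z \right)} = \left(-25 + Z\right) \left(-3 + Z\right)$ ($N{\left(Z \right)} = \left(-3 + Z\right) \left(-25 + Z\right) = \left(-25 + Z\right) \left(-3 + Z\right)$)
$H - O{\left(N{\left(27 \right)} \right)} = 457336 - \left(234 + \left(75 + 27^{2} - 756\right)\right) = 457336 - \left(234 + \left(75 + 729 - 756\right)\right) = 457336 - \left(234 + 48\right) = 457336 - 282 = 457054$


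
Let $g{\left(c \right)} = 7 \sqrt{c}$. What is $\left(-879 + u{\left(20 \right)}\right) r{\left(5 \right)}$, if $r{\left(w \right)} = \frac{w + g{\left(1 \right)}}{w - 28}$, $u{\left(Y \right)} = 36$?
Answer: $\frac{10116}{23} \approx 439.83$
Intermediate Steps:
$r{\left(w \right)} = \frac{7 + w}{-28 + w}$ ($r{\left(w \right)} = \frac{w + 7 \sqrt{1}}{w - 28} = \frac{w + 7 \cdot 1}{-28 + w} = \frac{w + 7}{-28 + w} = \frac{7 + w}{-28 + w}$)
$\left(-879 + u{\left(20 \right)}\right) r{\left(5 \right)} = \left(-879 + 36\right) \frac{7 + 5}{-28 + 5} = - 843 \frac{1}{-23} \cdot 12 = - 843 \left(\left(- \frac{1}{23}\right) 12\right) = \left(-843\right) \left(- \frac{12}{23}\right) = \frac{10116}{23}$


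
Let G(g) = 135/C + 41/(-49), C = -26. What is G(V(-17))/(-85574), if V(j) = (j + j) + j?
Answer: 7681/109021276 ≈ 7.0454e-5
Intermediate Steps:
V(j) = 3*j (V(j) = 2*j + j = 3*j)
G(g) = -7681/1274 (G(g) = 135/(-26) + 41/(-49) = 135*(-1/26) + 41*(-1/49) = -135/26 - 41/49 = -7681/1274)
G(V(-17))/(-85574) = -7681/1274/(-85574) = -7681/1274*(-1/85574) = 7681/109021276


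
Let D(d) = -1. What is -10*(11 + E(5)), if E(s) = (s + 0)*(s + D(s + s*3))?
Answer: -310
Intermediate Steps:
E(s) = s*(-1 + s) (E(s) = (s + 0)*(s - 1) = s*(-1 + s))
-10*(11 + E(5)) = -10*(11 + 5*(-1 + 5)) = -10*(11 + 5*4) = -10*(11 + 20) = -10*31 = -310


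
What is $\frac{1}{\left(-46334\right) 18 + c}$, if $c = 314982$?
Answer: $- \frac{1}{519030} \approx -1.9267 \cdot 10^{-6}$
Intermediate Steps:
$\frac{1}{\left(-46334\right) 18 + c} = \frac{1}{\left(-46334\right) 18 + 314982} = \frac{1}{-834012 + 314982} = \frac{1}{-519030} = - \frac{1}{519030}$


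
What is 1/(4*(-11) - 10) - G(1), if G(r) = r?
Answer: -55/54 ≈ -1.0185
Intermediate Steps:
1/(4*(-11) - 10) - G(1) = 1/(4*(-11) - 10) - 1*1 = 1/(-44 - 10) - 1 = 1/(-54) - 1 = -1/54 - 1 = -55/54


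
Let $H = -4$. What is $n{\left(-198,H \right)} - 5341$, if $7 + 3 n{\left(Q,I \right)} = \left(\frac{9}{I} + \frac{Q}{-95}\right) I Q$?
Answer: $- \frac{1535324}{285} \approx -5387.1$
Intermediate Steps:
$n{\left(Q,I \right)} = - \frac{7}{3} + \frac{I Q \left(\frac{9}{I} - \frac{Q}{95}\right)}{3}$ ($n{\left(Q,I \right)} = - \frac{7}{3} + \frac{\left(\frac{9}{I} + \frac{Q}{-95}\right) I Q}{3} = - \frac{7}{3} + \frac{\left(\frac{9}{I} + Q \left(- \frac{1}{95}\right)\right) I Q}{3} = - \frac{7}{3} + \frac{\left(\frac{9}{I} - \frac{Q}{95}\right) I Q}{3} = - \frac{7}{3} + \frac{I \left(\frac{9}{I} - \frac{Q}{95}\right) Q}{3} = - \frac{7}{3} + \frac{I Q \left(\frac{9}{I} - \frac{Q}{95}\right)}{3}$)
$n{\left(-198,H \right)} - 5341 = \left(- \frac{7}{3} + 3 \left(-198\right) - - \frac{4 \left(-198\right)^{2}}{285}\right) - 5341 = \left(- \frac{7}{3} - 594 - \left(- \frac{4}{285}\right) 39204\right) - 5341 = \left(- \frac{7}{3} - 594 + \frac{52272}{95}\right) - 5341 = - \frac{13139}{285} - 5341 = - \frac{1535324}{285}$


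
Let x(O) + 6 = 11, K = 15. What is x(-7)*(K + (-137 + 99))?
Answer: -115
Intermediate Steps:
x(O) = 5 (x(O) = -6 + 11 = 5)
x(-7)*(K + (-137 + 99)) = 5*(15 + (-137 + 99)) = 5*(15 - 38) = 5*(-23) = -115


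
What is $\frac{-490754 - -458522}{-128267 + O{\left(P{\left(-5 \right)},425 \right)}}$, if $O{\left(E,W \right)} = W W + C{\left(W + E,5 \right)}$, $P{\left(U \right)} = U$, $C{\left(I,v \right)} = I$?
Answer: $- \frac{16116}{26389} \approx -0.61071$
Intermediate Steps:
$O{\left(E,W \right)} = E + W + W^{2}$ ($O{\left(E,W \right)} = W W + \left(W + E\right) = W^{2} + \left(E + W\right) = E + W + W^{2}$)
$\frac{-490754 - -458522}{-128267 + O{\left(P{\left(-5 \right)},425 \right)}} = \frac{-490754 - -458522}{-128267 + \left(-5 + 425 + 425^{2}\right)} = \frac{-490754 + 458522}{-128267 + \left(-5 + 425 + 180625\right)} = - \frac{32232}{-128267 + 181045} = - \frac{32232}{52778} = \left(-32232\right) \frac{1}{52778} = - \frac{16116}{26389}$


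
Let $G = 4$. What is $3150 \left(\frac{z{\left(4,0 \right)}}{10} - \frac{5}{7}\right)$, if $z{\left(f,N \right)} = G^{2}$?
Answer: $2790$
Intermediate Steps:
$z{\left(f,N \right)} = 16$ ($z{\left(f,N \right)} = 4^{2} = 16$)
$3150 \left(\frac{z{\left(4,0 \right)}}{10} - \frac{5}{7}\right) = 3150 \left(\frac{16}{10} - \frac{5}{7}\right) = 3150 \left(16 \cdot \frac{1}{10} - \frac{5}{7}\right) = 3150 \left(\frac{8}{5} - \frac{5}{7}\right) = 3150 \cdot \frac{31}{35} = 2790$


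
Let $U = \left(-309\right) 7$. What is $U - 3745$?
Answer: $-5908$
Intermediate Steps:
$U = -2163$
$U - 3745 = -2163 - 3745 = -5908$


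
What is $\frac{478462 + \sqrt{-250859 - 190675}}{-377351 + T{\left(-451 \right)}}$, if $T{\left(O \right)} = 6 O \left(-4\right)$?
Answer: $- \frac{478462}{366527} - \frac{i \sqrt{441534}}{366527} \approx -1.3054 - 0.0018129 i$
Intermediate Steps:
$T{\left(O \right)} = - 24 O$
$\frac{478462 + \sqrt{-250859 - 190675}}{-377351 + T{\left(-451 \right)}} = \frac{478462 + \sqrt{-250859 - 190675}}{-377351 - -10824} = \frac{478462 + \sqrt{-441534}}{-377351 + 10824} = \frac{478462 + i \sqrt{441534}}{-366527} = \left(478462 + i \sqrt{441534}\right) \left(- \frac{1}{366527}\right) = - \frac{478462}{366527} - \frac{i \sqrt{441534}}{366527}$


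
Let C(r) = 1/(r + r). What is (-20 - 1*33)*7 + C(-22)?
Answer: -16325/44 ≈ -371.02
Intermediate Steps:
C(r) = 1/(2*r)
(-20 - 1*33)*7 + C(-22) = (-20 - 1*33)*7 + (1/2)/(-22) = (-20 - 33)*7 + (1/2)*(-1/22) = -53*7 - 1/44 = -371 - 1/44 = -16325/44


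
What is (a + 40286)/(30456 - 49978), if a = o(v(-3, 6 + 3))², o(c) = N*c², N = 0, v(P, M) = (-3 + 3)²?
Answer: -20143/9761 ≈ -2.0636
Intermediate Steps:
v(P, M) = 0 (v(P, M) = 0² = 0)
o(c) = 0 (o(c) = 0*c² = 0)
a = 0 (a = 0² = 0)
(a + 40286)/(30456 - 49978) = (0 + 40286)/(30456 - 49978) = 40286/(-19522) = 40286*(-1/19522) = -20143/9761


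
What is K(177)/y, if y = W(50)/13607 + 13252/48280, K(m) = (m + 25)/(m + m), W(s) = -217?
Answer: 16587885490/7515561777 ≈ 2.2071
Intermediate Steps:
K(m) = (25 + m)/(2*m) (K(m) = (25 + m)/((2*m)) = (25 + m)*(1/(2*m)) = (25 + m)/(2*m))
y = 42460801/164236490 (y = -217/13607 + 13252/48280 = -217*1/13607 + 13252*(1/48280) = -217/13607 + 3313/12070 = 42460801/164236490 ≈ 0.25853)
K(177)/y = ((1/2)*(25 + 177)/177)/(42460801/164236490) = ((1/2)*(1/177)*202)*(164236490/42460801) = (101/177)*(164236490/42460801) = 16587885490/7515561777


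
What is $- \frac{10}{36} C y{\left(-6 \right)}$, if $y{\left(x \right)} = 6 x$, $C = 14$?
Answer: $140$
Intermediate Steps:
$- \frac{10}{36} C y{\left(-6 \right)} = - \frac{10}{36} \cdot 14 \cdot 6 \left(-6\right) = \left(-10\right) \frac{1}{36} \cdot 14 \left(-36\right) = \left(- \frac{5}{18}\right) 14 \left(-36\right) = \left(- \frac{35}{9}\right) \left(-36\right) = 140$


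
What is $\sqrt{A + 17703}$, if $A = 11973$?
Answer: $2 \sqrt{7419} \approx 172.27$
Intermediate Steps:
$\sqrt{A + 17703} = \sqrt{11973 + 17703} = \sqrt{29676} = 2 \sqrt{7419}$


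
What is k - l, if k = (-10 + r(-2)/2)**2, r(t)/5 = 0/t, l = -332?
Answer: 432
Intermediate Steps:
r(t) = 0 (r(t) = 5*(0/t) = 5*0 = 0)
k = 100 (k = (-10 + 0/2)**2 = (-10 + 0*(1/2))**2 = (-10 + 0)**2 = (-10)**2 = 100)
k - l = 100 - 1*(-332) = 100 + 332 = 432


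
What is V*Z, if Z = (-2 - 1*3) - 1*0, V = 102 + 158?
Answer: -1300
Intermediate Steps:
V = 260
Z = -5 (Z = (-2 - 3) + 0 = -5 + 0 = -5)
V*Z = 260*(-5) = -1300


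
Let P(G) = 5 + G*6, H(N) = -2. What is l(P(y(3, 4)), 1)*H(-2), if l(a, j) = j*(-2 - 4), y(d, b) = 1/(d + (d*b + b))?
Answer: 12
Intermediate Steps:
y(d, b) = 1/(b + d + b*d) (y(d, b) = 1/(d + (b*d + b)) = 1/(d + (b + b*d)) = 1/(b + d + b*d))
P(G) = 5 + 6*G
l(a, j) = -6*j (l(a, j) = j*(-6) = -6*j)
l(P(y(3, 4)), 1)*H(-2) = -6*1*(-2) = -6*(-2) = 12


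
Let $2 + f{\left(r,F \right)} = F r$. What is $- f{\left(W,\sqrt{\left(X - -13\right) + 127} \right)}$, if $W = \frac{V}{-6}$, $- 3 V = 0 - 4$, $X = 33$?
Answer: $2 + \frac{2 \sqrt{173}}{9} \approx 4.9229$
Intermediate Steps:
$V = \frac{4}{3}$ ($V = - \frac{0 - 4}{3} = \left(- \frac{1}{3}\right) \left(-4\right) = \frac{4}{3} \approx 1.3333$)
$W = - \frac{2}{9}$ ($W = \frac{4}{3 \left(-6\right)} = \frac{4}{3} \left(- \frac{1}{6}\right) = - \frac{2}{9} \approx -0.22222$)
$f{\left(r,F \right)} = -2 + F r$
$- f{\left(W,\sqrt{\left(X - -13\right) + 127} \right)} = - (-2 + \sqrt{\left(33 - -13\right) + 127} \left(- \frac{2}{9}\right)) = - (-2 + \sqrt{\left(33 + 13\right) + 127} \left(- \frac{2}{9}\right)) = - (-2 + \sqrt{46 + 127} \left(- \frac{2}{9}\right)) = - (-2 + \sqrt{173} \left(- \frac{2}{9}\right)) = - (-2 - \frac{2 \sqrt{173}}{9}) = 2 + \frac{2 \sqrt{173}}{9}$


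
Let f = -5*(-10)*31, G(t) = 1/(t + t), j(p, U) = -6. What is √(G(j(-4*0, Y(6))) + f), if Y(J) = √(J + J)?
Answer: √55797/6 ≈ 39.369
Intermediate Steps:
Y(J) = √2*√J (Y(J) = √(2*J) = √2*√J)
G(t) = 1/(2*t)
f = 1550 (f = 50*31 = 1550)
√(G(j(-4*0, Y(6))) + f) = √((½)/(-6) + 1550) = √((½)*(-⅙) + 1550) = √(-1/12 + 1550) = √(18599/12) = √55797/6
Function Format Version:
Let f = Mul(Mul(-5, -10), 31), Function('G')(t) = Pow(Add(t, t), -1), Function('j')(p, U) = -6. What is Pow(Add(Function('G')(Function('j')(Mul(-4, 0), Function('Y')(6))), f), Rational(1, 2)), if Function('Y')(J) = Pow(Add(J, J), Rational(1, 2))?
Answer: Mul(Rational(1, 6), Pow(55797, Rational(1, 2))) ≈ 39.369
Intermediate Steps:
Function('Y')(J) = Mul(Pow(2, Rational(1, 2)), Pow(J, Rational(1, 2))) (Function('Y')(J) = Pow(Mul(2, J), Rational(1, 2)) = Mul(Pow(2, Rational(1, 2)), Pow(J, Rational(1, 2))))
Function('G')(t) = Mul(Rational(1, 2), Pow(t, -1)) (Function('G')(t) = Pow(Mul(2, t), -1) = Mul(Rational(1, 2), Pow(t, -1)))
f = 1550 (f = Mul(50, 31) = 1550)
Pow(Add(Function('G')(Function('j')(Mul(-4, 0), Function('Y')(6))), f), Rational(1, 2)) = Pow(Add(Mul(Rational(1, 2), Pow(-6, -1)), 1550), Rational(1, 2)) = Pow(Add(Mul(Rational(1, 2), Rational(-1, 6)), 1550), Rational(1, 2)) = Pow(Add(Rational(-1, 12), 1550), Rational(1, 2)) = Pow(Rational(18599, 12), Rational(1, 2)) = Mul(Rational(1, 6), Pow(55797, Rational(1, 2)))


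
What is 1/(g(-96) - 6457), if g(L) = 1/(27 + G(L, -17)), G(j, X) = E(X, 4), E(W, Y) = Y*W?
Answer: -41/264738 ≈ -0.00015487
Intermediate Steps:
E(W, Y) = W*Y
G(j, X) = 4*X (G(j, X) = X*4 = 4*X)
g(L) = -1/41 (g(L) = 1/(27 + 4*(-17)) = 1/(27 - 68) = 1/(-41) = -1/41)
1/(g(-96) - 6457) = 1/(-1/41 - 6457) = 1/(-264738/41) = -41/264738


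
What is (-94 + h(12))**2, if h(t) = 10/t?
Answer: 312481/36 ≈ 8680.0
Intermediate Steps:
(-94 + h(12))**2 = (-94 + 10/12)**2 = (-94 + 10*(1/12))**2 = (-94 + 5/6)**2 = (-559/6)**2 = 312481/36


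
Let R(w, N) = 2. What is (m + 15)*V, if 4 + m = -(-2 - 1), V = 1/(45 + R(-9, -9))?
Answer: 14/47 ≈ 0.29787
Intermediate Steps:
V = 1/47 (V = 1/(45 + 2) = 1/47 ≈ 0.021277)
m = -1 (m = -4 - (-2 - 1) = -4 - 1*(-3) = -4 + 3 = -1)
(m + 15)*V = (-1 + 15)*(1/47) = 14*(1/47) = 14/47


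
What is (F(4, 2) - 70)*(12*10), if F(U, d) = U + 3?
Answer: -7560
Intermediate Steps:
F(U, d) = 3 + U
(F(4, 2) - 70)*(12*10) = ((3 + 4) - 70)*(12*10) = (7 - 70)*120 = -63*120 = -7560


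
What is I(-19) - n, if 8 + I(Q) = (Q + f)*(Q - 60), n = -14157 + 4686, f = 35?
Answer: 8199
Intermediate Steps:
n = -9471
I(Q) = -8 + (-60 + Q)*(35 + Q) (I(Q) = -8 + (Q + 35)*(Q - 60) = -8 + (35 + Q)*(-60 + Q) = -8 + (-60 + Q)*(35 + Q))
I(-19) - n = (-2108 + (-19)² - 25*(-19)) - 1*(-9471) = (-2108 + 361 + 475) + 9471 = -1272 + 9471 = 8199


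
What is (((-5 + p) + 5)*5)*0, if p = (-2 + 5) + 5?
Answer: 0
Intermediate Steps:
p = 8 (p = 3 + 5 = 8)
(((-5 + p) + 5)*5)*0 = (((-5 + 8) + 5)*5)*0 = ((3 + 5)*5)*0 = (8*5)*0 = 40*0 = 0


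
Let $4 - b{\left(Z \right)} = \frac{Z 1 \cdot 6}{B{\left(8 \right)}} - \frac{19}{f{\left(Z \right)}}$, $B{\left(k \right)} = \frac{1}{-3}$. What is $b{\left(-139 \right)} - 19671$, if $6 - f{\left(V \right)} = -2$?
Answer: $- \frac{177333}{8} \approx -22167.0$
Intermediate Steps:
$f{\left(V \right)} = 8$ ($f{\left(V \right)} = 6 - -2 = 6 + 2 = 8$)
$B{\left(k \right)} = - \frac{1}{3}$
$b{\left(Z \right)} = \frac{51}{8} + 18 Z$ ($b{\left(Z \right)} = 4 - \left(\frac{Z 1 \cdot 6}{- \frac{1}{3}} - \frac{19}{8}\right) = 4 - \left(Z 6 \left(-3\right) - \frac{19}{8}\right) = 4 - \left(6 Z \left(-3\right) - \frac{19}{8}\right) = 4 - \left(- 18 Z - \frac{19}{8}\right) = 4 - \left(- \frac{19}{8} - 18 Z\right) = 4 + \left(\frac{19}{8} + 18 Z\right) = \frac{51}{8} + 18 Z$)
$b{\left(-139 \right)} - 19671 = \left(\frac{51}{8} + 18 \left(-139\right)\right) - 19671 = \left(\frac{51}{8} - 2502\right) - 19671 = - \frac{19965}{8} - 19671 = - \frac{177333}{8}$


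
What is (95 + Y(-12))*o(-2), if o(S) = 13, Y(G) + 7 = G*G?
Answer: 3016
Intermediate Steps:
Y(G) = -7 + G**2 (Y(G) = -7 + G*G = -7 + G**2)
(95 + Y(-12))*o(-2) = (95 + (-7 + (-12)**2))*13 = (95 + (-7 + 144))*13 = (95 + 137)*13 = 232*13 = 3016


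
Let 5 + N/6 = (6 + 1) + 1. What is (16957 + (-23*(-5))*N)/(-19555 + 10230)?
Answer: -19027/9325 ≈ -2.0404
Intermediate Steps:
N = 18 (N = -30 + 6*((6 + 1) + 1) = -30 + 6*(7 + 1) = -30 + 6*8 = -30 + 48 = 18)
(16957 + (-23*(-5))*N)/(-19555 + 10230) = (16957 - 23*(-5)*18)/(-19555 + 10230) = (16957 + 115*18)/(-9325) = (16957 + 2070)*(-1/9325) = 19027*(-1/9325) = -19027/9325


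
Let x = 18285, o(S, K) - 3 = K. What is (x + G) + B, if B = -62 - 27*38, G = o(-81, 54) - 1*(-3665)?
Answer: 20919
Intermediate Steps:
o(S, K) = 3 + K
G = 3722 (G = (3 + 54) - 1*(-3665) = 57 + 3665 = 3722)
B = -1088 (B = -62 - 1026 = -1088)
(x + G) + B = (18285 + 3722) - 1088 = 22007 - 1088 = 20919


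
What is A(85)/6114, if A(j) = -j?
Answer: -85/6114 ≈ -0.013903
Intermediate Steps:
A(85)/6114 = -1*85/6114 = -85*1/6114 = -85/6114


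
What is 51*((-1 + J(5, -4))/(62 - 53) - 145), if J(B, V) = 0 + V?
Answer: -22270/3 ≈ -7423.3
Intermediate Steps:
J(B, V) = V
51*((-1 + J(5, -4))/(62 - 53) - 145) = 51*((-1 - 4)/(62 - 53) - 145) = 51*(-5/9 - 145) = 51*(-1310/9) = -22270/3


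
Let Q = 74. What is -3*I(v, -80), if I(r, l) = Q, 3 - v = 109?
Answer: -222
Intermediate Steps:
v = -106 (v = 3 - 1*109 = 3 - 109 = -106)
I(r, l) = 74
-3*I(v, -80) = -3*74 = -222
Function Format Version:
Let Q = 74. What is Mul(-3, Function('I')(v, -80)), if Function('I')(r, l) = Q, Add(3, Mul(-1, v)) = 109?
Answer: -222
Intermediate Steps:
v = -106 (v = Add(3, Mul(-1, 109)) = Add(3, -109) = -106)
Function('I')(r, l) = 74
Mul(-3, Function('I')(v, -80)) = Mul(-3, 74) = -222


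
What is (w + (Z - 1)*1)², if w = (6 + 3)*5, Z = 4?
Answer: 2304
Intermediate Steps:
w = 45 (w = 9*5 = 45)
(w + (Z - 1)*1)² = (45 + (4 - 1)*1)² = (45 + 3*1)² = (45 + 3)² = 48² = 2304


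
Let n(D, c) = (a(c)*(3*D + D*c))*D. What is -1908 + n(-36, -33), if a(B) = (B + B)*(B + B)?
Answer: -169363188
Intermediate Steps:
a(B) = 4*B² (a(B) = (2*B)*(2*B) = 4*B²)
n(D, c) = 4*D*c²*(3*D + D*c) (n(D, c) = ((4*c²)*(3*D + D*c))*D = (4*c²*(3*D + D*c))*D = 4*D*c²*(3*D + D*c))
-1908 + n(-36, -33) = -1908 + 4*(-36)²*(-33)²*(3 - 33) = -1908 + 4*1296*1089*(-30) = -1908 - 169361280 = -169363188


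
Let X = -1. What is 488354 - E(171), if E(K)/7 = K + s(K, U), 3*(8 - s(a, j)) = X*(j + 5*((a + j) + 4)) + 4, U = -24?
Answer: 1456214/3 ≈ 4.8540e+5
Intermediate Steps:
s(a, j) = 40/3 + 2*j + 5*a/3 (s(a, j) = 8 - (-(j + 5*((a + j) + 4)) + 4)/3 = 8 - (-(j + 5*(4 + a + j)) + 4)/3 = 8 - (-(j + (20 + 5*a + 5*j)) + 4)/3 = 8 - (-(20 + 5*a + 6*j) + 4)/3 = 8 - ((-20 - 6*j - 5*a) + 4)/3 = 8 - (-16 - 6*j - 5*a)/3 = 8 + (16/3 + 2*j + 5*a/3) = 40/3 + 2*j + 5*a/3)
E(K) = -728/3 + 56*K/3 (E(K) = 7*(K + (40/3 + 2*(-24) + 5*K/3)) = 7*(K + (40/3 - 48 + 5*K/3)) = 7*(K + (-104/3 + 5*K/3)) = 7*(-104/3 + 8*K/3) = -728/3 + 56*K/3)
488354 - E(171) = 488354 - (-728/3 + (56/3)*171) = 488354 - (-728/3 + 3192) = 488354 - 1*8848/3 = 488354 - 8848/3 = 1456214/3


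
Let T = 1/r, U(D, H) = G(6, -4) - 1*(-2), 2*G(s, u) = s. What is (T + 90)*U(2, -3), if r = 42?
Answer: 18905/42 ≈ 450.12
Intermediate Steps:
G(s, u) = s/2
U(D, H) = 5 (U(D, H) = (1/2)*6 - 1*(-2) = 3 + 2 = 5)
T = 1/42 ≈ 0.023810
(T + 90)*U(2, -3) = (1/42 + 90)*5 = (3781/42)*5 = 18905/42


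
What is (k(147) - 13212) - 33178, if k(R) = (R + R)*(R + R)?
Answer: 40046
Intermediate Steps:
k(R) = 4*R² (k(R) = (2*R)*(2*R) = 4*R²)
(k(147) - 13212) - 33178 = (4*147² - 13212) - 33178 = (4*21609 - 13212) - 33178 = (86436 - 13212) - 33178 = 73224 - 33178 = 40046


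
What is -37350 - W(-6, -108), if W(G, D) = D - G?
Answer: -37248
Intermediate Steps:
-37350 - W(-6, -108) = -37350 - (-108 - 1*(-6)) = -37350 - (-108 + 6) = -37350 - 1*(-102) = -37350 + 102 = -37248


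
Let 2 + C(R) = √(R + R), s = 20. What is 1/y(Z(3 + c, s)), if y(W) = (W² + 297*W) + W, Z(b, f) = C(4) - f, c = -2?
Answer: -379/2265998 - 127*√2/9063992 ≈ -0.00018707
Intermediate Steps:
C(R) = -2 + √2*√R (C(R) = -2 + √(R + R) = -2 + √(2*R) = -2 + √2*√R)
Z(b, f) = -2 - f + 2*√2 (Z(b, f) = (-2 + √2*√4) - f = (-2 + √2*2) - f = (-2 + 2*√2) - f = -2 - f + 2*√2)
y(W) = W² + 298*W
1/y(Z(3 + c, s)) = 1/((-2 - 1*20 + 2*√2)*(298 + (-2 - 1*20 + 2*√2))) = 1/((-2 - 20 + 2*√2)*(298 + (-2 - 20 + 2*√2))) = 1/((-22 + 2*√2)*(298 + (-22 + 2*√2))) = 1/((-22 + 2*√2)*(276 + 2*√2))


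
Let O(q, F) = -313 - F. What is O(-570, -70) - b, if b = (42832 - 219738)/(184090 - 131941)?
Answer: -12495301/52149 ≈ -239.61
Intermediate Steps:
b = -176906/52149 ≈ -3.3923
O(-570, -70) - b = (-313 - 1*(-70)) - 1*(-176906/52149) = (-313 + 70) + 176906/52149 = -243 + 176906/52149 = -12495301/52149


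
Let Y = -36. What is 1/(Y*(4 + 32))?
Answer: -1/1296 ≈ -0.00077160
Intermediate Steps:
1/(Y*(4 + 32)) = 1/(-36*(4 + 32)) = 1/(-36*36) = 1/(-1296) = -1/1296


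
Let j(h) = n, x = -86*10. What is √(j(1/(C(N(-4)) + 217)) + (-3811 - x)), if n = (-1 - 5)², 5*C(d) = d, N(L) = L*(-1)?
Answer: I*√2915 ≈ 53.991*I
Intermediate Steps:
N(L) = -L
C(d) = d/5
x = -860
n = 36 (n = (-6)² = 36)
j(h) = 36
√(j(1/(C(N(-4)) + 217)) + (-3811 - x)) = √(36 + (-3811 - 1*(-860))) = √(36 + (-3811 + 860)) = √(36 - 2951) = √(-2915) = I*√2915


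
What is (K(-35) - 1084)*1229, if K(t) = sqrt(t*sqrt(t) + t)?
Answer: -1332236 + 1229*sqrt(-35 - 35*I*sqrt(35)) ≈ -1.3207e+6 - 13603.0*I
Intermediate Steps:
K(t) = sqrt(t + t**(3/2)) (K(t) = sqrt(t**(3/2) + t) = sqrt(t + t**(3/2)))
(K(-35) - 1084)*1229 = (sqrt(-35 + (-35)**(3/2)) - 1084)*1229 = (sqrt(-35 - 35*I*sqrt(35)) - 1084)*1229 = (-1084 + sqrt(-35 - 35*I*sqrt(35)))*1229 = -1332236 + 1229*sqrt(-35 - 35*I*sqrt(35))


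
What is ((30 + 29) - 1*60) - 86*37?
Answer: -3183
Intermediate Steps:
((30 + 29) - 1*60) - 86*37 = (59 - 60) - 3182 = -1 - 3182 = -3183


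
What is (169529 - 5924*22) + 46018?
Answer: 85219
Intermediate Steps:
(169529 - 5924*22) + 46018 = (169529 - 130328) + 46018 = 39201 + 46018 = 85219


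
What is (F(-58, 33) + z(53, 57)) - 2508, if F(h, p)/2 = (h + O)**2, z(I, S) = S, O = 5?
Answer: 3167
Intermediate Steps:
F(h, p) = 2*(5 + h)**2 (F(h, p) = 2*(h + 5)**2 = 2*(5 + h)**2)
(F(-58, 33) + z(53, 57)) - 2508 = (2*(5 - 58)**2 + 57) - 2508 = (2*(-53)**2 + 57) - 2508 = (2*2809 + 57) - 2508 = (5618 + 57) - 2508 = 5675 - 2508 = 3167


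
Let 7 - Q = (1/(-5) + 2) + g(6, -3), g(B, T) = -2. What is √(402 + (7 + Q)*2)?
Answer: 2*√2690/5 ≈ 20.746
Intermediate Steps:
Q = 36/5 (Q = 7 - ((1/(-5) + 2) - 2) = 7 - ((1*(-⅕) + 2) - 2) = 7 - ((-⅕ + 2) - 2) = 7 - (9/5 - 2) = 7 - 1*(-⅕) = 7 + ⅕ = 36/5 ≈ 7.2000)
√(402 + (7 + Q)*2) = √(402 + (7 + 36/5)*2) = √(402 + (71/5)*2) = √(402 + 142/5) = √(2152/5) = 2*√2690/5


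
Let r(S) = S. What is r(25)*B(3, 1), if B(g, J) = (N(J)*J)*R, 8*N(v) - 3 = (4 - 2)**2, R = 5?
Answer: 875/8 ≈ 109.38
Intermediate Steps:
N(v) = 7/8 (N(v) = 3/8 + (4 - 2)**2/8 = 3/8 + (1/8)*2**2 = 3/8 + (1/8)*4 = 3/8 + 1/2 = 7/8)
B(g, J) = 35*J/8 (B(g, J) = (7*J/8)*5 = 35*J/8)
r(25)*B(3, 1) = 25*((35/8)*1) = 25*(35/8) = 875/8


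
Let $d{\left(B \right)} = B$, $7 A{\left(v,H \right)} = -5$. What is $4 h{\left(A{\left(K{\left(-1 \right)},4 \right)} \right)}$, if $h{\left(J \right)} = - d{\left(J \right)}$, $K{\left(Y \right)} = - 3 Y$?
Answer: $\frac{20}{7} \approx 2.8571$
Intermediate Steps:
$A{\left(v,H \right)} = - \frac{5}{7}$ ($A{\left(v,H \right)} = \frac{1}{7} \left(-5\right) = - \frac{5}{7}$)
$h{\left(J \right)} = - J$
$4 h{\left(A{\left(K{\left(-1 \right)},4 \right)} \right)} = 4 \left(\left(-1\right) \left(- \frac{5}{7}\right)\right) = 4 \cdot \frac{5}{7} = \frac{20}{7}$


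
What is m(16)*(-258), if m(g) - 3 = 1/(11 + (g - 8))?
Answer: -14964/19 ≈ -787.58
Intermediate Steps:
m(g) = 3 + 1/(3 + g) (m(g) = 3 + 1/(11 + (g - 8)) = 3 + 1/(11 + (-8 + g)) = 3 + 1/(3 + g))
m(16)*(-258) = ((10 + 3*16)/(3 + 16))*(-258) = ((10 + 48)/19)*(-258) = ((1/19)*58)*(-258) = (58/19)*(-258) = -14964/19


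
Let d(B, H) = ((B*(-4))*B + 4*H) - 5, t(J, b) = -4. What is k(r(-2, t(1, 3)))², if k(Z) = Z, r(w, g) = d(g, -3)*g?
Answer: 104976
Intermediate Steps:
d(B, H) = -5 - 4*B² + 4*H (d(B, H) = ((-4*B)*B + 4*H) - 5 = (-4*B² + 4*H) - 5 = -5 - 4*B² + 4*H)
r(w, g) = g*(-17 - 4*g²) (r(w, g) = (-5 - 4*g² + 4*(-3))*g = (-5 - 4*g² - 12)*g = (-17 - 4*g²)*g = g*(-17 - 4*g²))
k(r(-2, t(1, 3)))² = (-1*(-4)*(17 + 4*(-4)²))² = (-1*(-4)*(17 + 4*16))² = (-1*(-4)*(17 + 64))² = (-1*(-4)*81)² = 324² = 104976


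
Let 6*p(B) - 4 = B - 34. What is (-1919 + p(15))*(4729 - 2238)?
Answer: -9572913/2 ≈ -4.7865e+6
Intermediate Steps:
p(B) = -5 + B/6 (p(B) = ⅔ + (B - 34)/6 = ⅔ + (-34 + B)/6 = ⅔ + (-17/3 + B/6) = -5 + B/6)
(-1919 + p(15))*(4729 - 2238) = (-1919 + (-5 + (⅙)*15))*(4729 - 2238) = (-1919 + (-5 + 5/2))*2491 = (-1919 - 5/2)*2491 = -3843/2*2491 = -9572913/2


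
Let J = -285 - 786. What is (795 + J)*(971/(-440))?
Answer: 66999/110 ≈ 609.08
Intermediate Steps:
J = -1071
(795 + J)*(971/(-440)) = (795 - 1071)*(971/(-440)) = -267996*(-1)/440 = -276*(-971/440) = 66999/110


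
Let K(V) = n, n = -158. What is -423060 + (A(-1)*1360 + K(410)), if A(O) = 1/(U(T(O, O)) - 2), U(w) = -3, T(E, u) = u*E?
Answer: -423490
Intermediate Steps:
T(E, u) = E*u
K(V) = -158
A(O) = -⅕ (A(O) = 1/(-3 - 2) = 1/(-5) = -⅕)
-423060 + (A(-1)*1360 + K(410)) = -423060 + (-⅕*1360 - 158) = -423060 + (-272 - 158) = -423060 - 430 = -423490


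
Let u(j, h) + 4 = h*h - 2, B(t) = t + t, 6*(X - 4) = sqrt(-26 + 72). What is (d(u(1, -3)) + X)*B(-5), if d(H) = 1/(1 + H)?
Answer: -85/2 - 5*sqrt(46)/3 ≈ -53.804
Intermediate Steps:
X = 4 + sqrt(46)/6 (X = 4 + sqrt(-26 + 72)/6 = 4 + sqrt(46)/6 ≈ 5.1304)
B(t) = 2*t
u(j, h) = -6 + h**2 (u(j, h) = -4 + (h*h - 2) = -4 + (h**2 - 2) = -4 + (-2 + h**2) = -6 + h**2)
(d(u(1, -3)) + X)*B(-5) = (1/(1 + (-6 + (-3)**2)) + (4 + sqrt(46)/6))*(2*(-5)) = (1/(1 + (-6 + 9)) + (4 + sqrt(46)/6))*(-10) = (1/(1 + 3) + (4 + sqrt(46)/6))*(-10) = (1/4 + (4 + sqrt(46)/6))*(-10) = (17/4 + sqrt(46)/6)*(-10) = -85/2 - 5*sqrt(46)/3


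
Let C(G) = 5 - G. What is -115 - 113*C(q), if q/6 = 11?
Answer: 6778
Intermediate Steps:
q = 66 (q = 6*11 = 66)
-115 - 113*C(q) = -115 - 113*(5 - 1*66) = -115 - 113*(5 - 66) = -115 - 113*(-61) = -115 + 6893 = 6778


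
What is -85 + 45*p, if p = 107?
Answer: 4730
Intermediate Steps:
-85 + 45*p = -85 + 45*107 = -85 + 4815 = 4730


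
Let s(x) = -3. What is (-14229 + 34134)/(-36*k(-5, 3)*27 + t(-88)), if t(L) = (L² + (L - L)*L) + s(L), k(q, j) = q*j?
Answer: 19905/22321 ≈ 0.89176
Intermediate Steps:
k(q, j) = j*q
t(L) = -3 + L² (t(L) = (L² + (L - L)*L) - 3 = (L² + 0*L) - 3 = (L² + 0) - 3 = L² - 3 = -3 + L²)
(-14229 + 34134)/(-36*k(-5, 3)*27 + t(-88)) = (-14229 + 34134)/(-108*(-5)*27 + (-3 + (-88)²)) = 19905/(-36*(-15)*27 + (-3 + 7744)) = 19905/(540*27 + 7741) = 19905/(14580 + 7741) = 19905/22321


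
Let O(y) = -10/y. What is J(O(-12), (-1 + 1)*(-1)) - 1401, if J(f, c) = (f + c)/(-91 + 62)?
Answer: -243779/174 ≈ -1401.0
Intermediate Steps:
J(f, c) = -c/29 - f/29 (J(f, c) = (c + f)/(-29) = (c + f)*(-1/29) = -c/29 - f/29)
J(O(-12), (-1 + 1)*(-1)) - 1401 = (-(-1 + 1)*(-1)/29 - (-10)/(29*(-12))) - 1401 = (-0*(-1) - (-10)*(-1)/(29*12)) - 1401 = (-1/29*0 - 1/29*⅚) - 1401 = (0 - 5/174) - 1401 = -5/174 - 1401 = -243779/174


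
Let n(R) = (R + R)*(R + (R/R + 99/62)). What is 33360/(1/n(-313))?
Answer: 200950131600/31 ≈ 6.4823e+9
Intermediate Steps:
n(R) = 2*R*(161/62 + R) (n(R) = (2*R)*(R + (1 + 99*(1/62))) = (2*R)*(R + (1 + 99/62)) = (2*R)*(R + 161/62) = (2*R)*(161/62 + R) = 2*R*(161/62 + R))
33360/(1/n(-313)) = 33360/(1/((1/31)*(-313)*(161 + 62*(-313)))) = 33360/(1/((1/31)*(-313)*(161 - 19406))) = 33360/(1/((1/31)*(-313)*(-19245))) = 33360/(1/(6023685/31)) = 33360/(31/6023685) = 33360*(6023685/31) = 200950131600/31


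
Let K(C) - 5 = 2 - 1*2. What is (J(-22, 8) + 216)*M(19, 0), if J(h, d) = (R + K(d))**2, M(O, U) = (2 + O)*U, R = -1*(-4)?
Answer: 0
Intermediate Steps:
R = 4
K(C) = 5 (K(C) = 5 + (2 - 1*2) = 5 + (2 - 2) = 5 + 0 = 5)
M(O, U) = U*(2 + O)
J(h, d) = 81 (J(h, d) = (4 + 5)**2 = 9**2 = 81)
(J(-22, 8) + 216)*M(19, 0) = (81 + 216)*(0*(2 + 19)) = 297*(0*21) = 297*0 = 0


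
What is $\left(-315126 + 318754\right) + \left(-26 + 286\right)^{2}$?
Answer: $71228$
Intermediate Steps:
$\left(-315126 + 318754\right) + \left(-26 + 286\right)^{2} = 3628 + 260^{2} = 3628 + 67600 = 71228$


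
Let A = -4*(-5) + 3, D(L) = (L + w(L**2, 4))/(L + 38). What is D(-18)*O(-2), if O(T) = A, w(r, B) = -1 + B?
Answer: -69/4 ≈ -17.250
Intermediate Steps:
D(L) = (3 + L)/(38 + L) (D(L) = (L + (-1 + 4))/(L + 38) = (L + 3)/(38 + L) = (3 + L)/(38 + L))
A = 23 (A = 20 + 3 = 23)
O(T) = 23
D(-18)*O(-2) = ((3 - 18)/(38 - 18))*23 = (-15/20)*23 = ((1/20)*(-15))*23 = -3/4*23 = -69/4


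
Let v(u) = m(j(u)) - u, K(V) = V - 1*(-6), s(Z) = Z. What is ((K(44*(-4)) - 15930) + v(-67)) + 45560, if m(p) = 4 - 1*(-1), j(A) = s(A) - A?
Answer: 29532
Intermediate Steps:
j(A) = 0 (j(A) = A - A = 0)
K(V) = 6 + V (K(V) = V + 6 = 6 + V)
m(p) = 5 (m(p) = 4 + 1 = 5)
v(u) = 5 - u
((K(44*(-4)) - 15930) + v(-67)) + 45560 = (((6 + 44*(-4)) - 15930) + (5 - 1*(-67))) + 45560 = (((6 - 176) - 15930) + (5 + 67)) + 45560 = ((-170 - 15930) + 72) + 45560 = (-16100 + 72) + 45560 = -16028 + 45560 = 29532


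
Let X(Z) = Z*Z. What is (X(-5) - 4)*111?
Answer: 2331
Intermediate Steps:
X(Z) = Z²
(X(-5) - 4)*111 = ((-5)² - 4)*111 = (25 - 4)*111 = 21*111 = 2331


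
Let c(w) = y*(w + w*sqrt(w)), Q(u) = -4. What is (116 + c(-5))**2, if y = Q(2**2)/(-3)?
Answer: 105584/9 - 13120*I*sqrt(5)/9 ≈ 11732.0 - 3259.7*I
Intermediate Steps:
y = 4/3 (y = -4/(-3) = -4*(-1/3) = 4/3 ≈ 1.3333)
c(w) = 4*w/3 + 4*w**(3/2)/3 (c(w) = 4*(w + w*sqrt(w))/3 = 4*(w + w**(3/2))/3 = 4*w/3 + 4*w**(3/2)/3)
(116 + c(-5))**2 = (116 + ((4/3)*(-5) + 4*(-5)**(3/2)/3))**2 = (116 + (-20/3 + 4*(-5*I*sqrt(5))/3))**2 = (116 + (-20/3 - 20*I*sqrt(5)/3))**2 = (328/3 - 20*I*sqrt(5)/3)**2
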